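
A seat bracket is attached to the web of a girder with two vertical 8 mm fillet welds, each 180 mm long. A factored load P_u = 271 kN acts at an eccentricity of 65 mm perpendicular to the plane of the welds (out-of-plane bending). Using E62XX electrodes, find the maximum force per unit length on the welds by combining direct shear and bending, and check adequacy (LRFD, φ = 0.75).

E62XX → F_EXX = 620 MPa.
L_w = 2 × 180 = 360 mm; section modulus (unit throat) S = 2 × L²/6 = 10800 mm².
Direct shear f_v = P/L_w = 271×10³/360 = 752.8 N/mm.
Moment M = P × e = 271×10³ × 65 = 17615000 N·mm; bending f_b = M/S = 1631 N/mm.
f_max = √(f_v² + f_b²) = √(752.8² + 1631²) = 1796 N/mm.
φr_n = 0.75 × 0.6 × 620 × (0.707 × 8) = 1578 N/mm → NOT adequate.

f_max ≈ 1800 N/mm; NOT adequate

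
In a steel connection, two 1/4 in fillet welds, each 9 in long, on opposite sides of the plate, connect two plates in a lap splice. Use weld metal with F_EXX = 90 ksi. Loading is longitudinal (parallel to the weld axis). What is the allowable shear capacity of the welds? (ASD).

Effective throat t_e = 0.707 × 0.25 = 0.1767 in.
Total length L = 18 in; A_we = 0.1767 × 18 = 3.181 in².
F_nw = 0.6 F_EXX = 0.6 × 90 = 54 ksi.
R_n = 54 × 3.181 = 171.8 kip; R_n/Ω = 171.8/2.0 = 85.9 kip.

R_n/Ω ≈ 85.9 kip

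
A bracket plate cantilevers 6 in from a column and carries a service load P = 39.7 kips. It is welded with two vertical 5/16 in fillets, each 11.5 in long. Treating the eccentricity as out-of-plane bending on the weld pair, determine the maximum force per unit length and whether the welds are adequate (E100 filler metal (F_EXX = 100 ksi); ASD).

L_w = 2 × 11.5 = 23 in; section modulus (unit throat) S = 2 × L²/6 = 44.08 in².
Direct shear f_v = P/L_w = 39.7/23 = 1.726 kip/in.
Moment M = P × e = 39.7 × 6 = 238.2 kip·in; bending f_b = M/S = 5.403 kip/in.
f_max = √(f_v² + f_b²) = √(1.726² + 5.403²) = 5.672 kip/in.
r_n/Ω = (1/2.0) × 0.6 × 100 × (0.707 × 0.3125) = 6.628 kip/in → adequate.

f_max ≈ 5.67 kip/in; adequate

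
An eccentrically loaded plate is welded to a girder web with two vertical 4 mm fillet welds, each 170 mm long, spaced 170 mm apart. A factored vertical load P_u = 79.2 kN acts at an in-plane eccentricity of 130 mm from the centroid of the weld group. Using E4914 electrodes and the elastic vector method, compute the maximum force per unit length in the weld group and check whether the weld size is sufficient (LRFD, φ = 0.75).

E49XX → F_EXX = 490 MPa.
Total weld length L_w = 340 mm. Treat welds as unit-width lines.
Polar moment about centroid: J = 2[d³/12 + d(b/2)²] = 2[170³/12 + 170×85²] = 3275000 mm³.
Direct shear f_v = P/L_w = 79.2×10³ / 340 = 232.9 N/mm (vertical).
Torsion M = P·e = 79.2×10³ × 130 = 10296000 N·mm.
Critical point at (x, y) = (85, 85) from centroid. f_tx = M·y/J = 267.2 N/mm; f_ty = M·x/J = 267.2 N/mm.
Resultant f_max = √[f_tx² + (f_v + f_ty)²] = √[267.2² + (232.9 + 267.2)²] = 567 N/mm.
Capacity per unit length: φr_n = 0.75 × 0.6 × 490 × (0.707 × 4) = 623.6 N/mm.
567 ≤ 623.6 → adequate.

f_max ≈ 567 N/mm; adequate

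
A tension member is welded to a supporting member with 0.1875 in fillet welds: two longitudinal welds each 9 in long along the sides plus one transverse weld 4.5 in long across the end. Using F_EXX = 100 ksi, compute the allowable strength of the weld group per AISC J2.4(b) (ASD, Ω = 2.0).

R_n/Ω ≈ 89.5 kip

t_e = 0.707 × 0.1875 = 0.1326 in.
R_nwl = 0.6 × 100 × 0.1326 × 18 = 143.2 kip (longitudinal, 2 welds).
R_nwt = 0.6 × 100 × 0.1326 × 4.5 = 35.79 kip (transverse, base value).
(i) R_nwl + R_nwt = 179 kip; (ii) 0.85 R_nwl + 1.5 R_nwt = 175.4 kip.
R_n = max = 179 kip [governs: (i)]; R_n/Ω = 89.48 kip.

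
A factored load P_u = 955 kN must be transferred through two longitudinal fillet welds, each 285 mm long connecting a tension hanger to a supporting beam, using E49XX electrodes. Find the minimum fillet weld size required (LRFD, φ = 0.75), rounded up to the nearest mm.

E49XX → F_EXX = 490 MPa.
Total weld length L = 570 mm.
Required throat t_e = P_u / (φ × 0.6 F_EXX × L) = 955 / (0.75 × 0.6 × 490 × 570 × 10⁻³) = 7.598 mm.
Required leg w = t_e / 0.707 = 10.75 mm → use 11 mm.

w = 11 mm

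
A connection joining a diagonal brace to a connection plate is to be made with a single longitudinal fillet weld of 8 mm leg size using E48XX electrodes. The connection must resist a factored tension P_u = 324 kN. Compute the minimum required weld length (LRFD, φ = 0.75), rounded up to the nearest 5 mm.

E48XX → F_EXX = 480 MPa.
Throat t_e = 0.707 × 8 = 5.656 mm.
φr_n = 0.75 × 0.6 × 480 × 5.656 × 10⁻³ = 1.222 kN/mm.
L_req = P_u / φr_n = 324 / 1.222 = 265.2 mm total.
Round up → use L = 270 mm.

L = 270 mm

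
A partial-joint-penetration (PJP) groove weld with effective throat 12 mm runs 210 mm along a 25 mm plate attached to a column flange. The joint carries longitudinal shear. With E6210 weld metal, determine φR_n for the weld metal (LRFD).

φR_n ≈ 703 kN

E62XX → F_EXX = 620 MPa.
Effective throat (given) t_e = 12 mm.
A_we = 12 × 210 = 2520 mm².
F_nw = 0.6 F_EXX = 372 MPa.
φR_n = 0.75 × 372 × 2520 × 10⁻³ = 703.1 kN.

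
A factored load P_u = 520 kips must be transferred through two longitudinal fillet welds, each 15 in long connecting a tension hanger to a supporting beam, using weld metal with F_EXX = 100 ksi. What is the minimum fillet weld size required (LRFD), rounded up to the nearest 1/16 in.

Total weld length L = 30 in.
Required throat t_e = P_u / (φ × 0.6 F_EXX × L) = 520 / (0.75 × 0.6 × 100 × 30) = 0.3852 in.
Required leg w = t_e / 0.707 = 0.5448 in → use 9/16 in.

w = 9/16 in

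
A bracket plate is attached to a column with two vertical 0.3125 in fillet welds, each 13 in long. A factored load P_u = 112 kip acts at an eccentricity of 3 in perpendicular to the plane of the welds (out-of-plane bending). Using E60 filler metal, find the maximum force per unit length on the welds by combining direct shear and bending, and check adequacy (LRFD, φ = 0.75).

f_max ≈ 7.36 kip/in; NOT adequate

E60XX → F_EXX = 60 ksi.
L_w = 2 × 13 = 26 in; section modulus (unit throat) S = 2 × L²/6 = 56.33 in².
Direct shear f_v = P/L_w = 112/26 = 4.308 kip/in.
Moment M = P × e = 112 × 3 = 336 kip·in; bending f_b = M/S = 5.964 kip/in.
f_max = √(f_v² + f_b²) = √(4.308² + 5.964²) = 7.357 kip/in.
φr_n = 0.75 × 0.6 × 60 × (0.707 × 0.3125) = 5.965 kip/in → NOT adequate.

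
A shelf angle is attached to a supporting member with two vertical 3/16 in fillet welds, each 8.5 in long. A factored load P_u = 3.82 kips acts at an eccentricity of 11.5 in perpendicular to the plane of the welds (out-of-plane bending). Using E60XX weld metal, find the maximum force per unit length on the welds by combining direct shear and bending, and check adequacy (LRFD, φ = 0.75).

f_max ≈ 1.84 kip/in; adequate

E60XX → F_EXX = 60 ksi.
L_w = 2 × 8.5 = 17 in; section modulus (unit throat) S = 2 × L²/6 = 24.08 in².
Direct shear f_v = P/L_w = 3.82/17 = 0.2247 kip/in.
Moment M = P × e = 3.82 × 11.5 = 43.93 kip·in; bending f_b = M/S = 1.824 kip/in.
f_max = √(f_v² + f_b²) = √(0.2247² + 1.824²) = 1.838 kip/in.
φr_n = 0.75 × 0.6 × 60 × (0.707 × 0.1875) = 3.579 kip/in → adequate.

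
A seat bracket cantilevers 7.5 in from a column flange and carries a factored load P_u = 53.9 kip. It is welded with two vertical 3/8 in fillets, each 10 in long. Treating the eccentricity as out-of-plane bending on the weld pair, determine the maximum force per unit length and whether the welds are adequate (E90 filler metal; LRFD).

f_max ≈ 12.4 kip/in; NOT adequate

E90XX → F_EXX = 90 ksi.
L_w = 2 × 10 = 20 in; section modulus (unit throat) S = 2 × L²/6 = 33.33 in².
Direct shear f_v = P/L_w = 53.9/20 = 2.695 kip/in.
Moment M = P × e = 53.9 × 7.5 = 404.25 kip·in; bending f_b = M/S = 12.13 kip/in.
f_max = √(f_v² + f_b²) = √(2.695² + 12.13²) = 12.42 kip/in.
φr_n = 0.75 × 0.6 × 90 × (0.707 × 0.375) = 10.74 kip/in → NOT adequate.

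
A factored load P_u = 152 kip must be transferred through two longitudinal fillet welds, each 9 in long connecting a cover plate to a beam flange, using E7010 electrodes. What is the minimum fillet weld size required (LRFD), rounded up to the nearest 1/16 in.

w = 7/16 in

E70XX → F_EXX = 70 ksi.
Total weld length L = 18 in.
Required throat t_e = P_u / (φ × 0.6 F_EXX × L) = 152 / (0.75 × 0.6 × 70 × 18) = 0.2681 in.
Required leg w = t_e / 0.707 = 0.3792 in → use 7/16 in.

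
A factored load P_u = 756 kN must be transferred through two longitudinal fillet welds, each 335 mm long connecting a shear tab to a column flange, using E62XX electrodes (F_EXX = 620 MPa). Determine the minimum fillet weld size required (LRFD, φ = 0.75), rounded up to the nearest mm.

Total weld length L = 670 mm.
Required throat t_e = P_u / (φ × 0.6 F_EXX × L) = 756 / (0.75 × 0.6 × 620 × 670 × 10⁻³) = 4.044 mm.
Required leg w = t_e / 0.707 = 5.72 mm → use 6 mm.

w = 6 mm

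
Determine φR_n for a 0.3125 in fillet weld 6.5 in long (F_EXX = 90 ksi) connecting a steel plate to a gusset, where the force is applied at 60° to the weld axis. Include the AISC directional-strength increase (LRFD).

t_e = 0.707 × 0.3125 = 0.2209 in; A_we = 0.2209 × 6.5 = 1.436 in².
Directional factor: 1.0 + 0.5 sin^1.5(60°) = 1.403.
F_nw = 0.6 × 90 × 1.403 = 75.76 ksi.
φR_n = 0.75 × 75.76 × 1.436 = 81.6 kips.

φR_n ≈ 81.6 kips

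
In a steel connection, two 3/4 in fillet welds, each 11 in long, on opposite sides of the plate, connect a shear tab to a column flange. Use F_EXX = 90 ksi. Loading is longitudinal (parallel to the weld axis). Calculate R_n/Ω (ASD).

R_n/Ω ≈ 315 kip

Effective throat t_e = 0.707 × 0.75 = 0.5302 in.
Total length L = 22 in; A_we = 0.5302 × 22 = 11.67 in².
F_nw = 0.6 F_EXX = 0.6 × 90 = 54 ksi.
R_n = 54 × 11.67 = 629.9 kip; R_n/Ω = 629.9/2.0 = 315 kip.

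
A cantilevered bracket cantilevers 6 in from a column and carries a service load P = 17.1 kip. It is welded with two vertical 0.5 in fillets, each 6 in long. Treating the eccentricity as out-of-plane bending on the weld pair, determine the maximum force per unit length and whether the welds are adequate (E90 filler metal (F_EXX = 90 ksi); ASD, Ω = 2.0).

L_w = 2 × 6 = 12 in; section modulus (unit throat) S = 2 × L²/6 = 12 in².
Direct shear f_v = P/L_w = 17.1/12 = 1.425 kip/in.
Moment M = P × e = 17.1 × 6 = 102.6 kip·in; bending f_b = M/S = 8.55 kip/in.
f_max = √(f_v² + f_b²) = √(1.425² + 8.55²) = 8.668 kip/in.
r_n/Ω = (1/2.0) × 0.6 × 90 × (0.707 × 0.5) = 9.544 kip/in → adequate.

f_max ≈ 8.67 kip/in; adequate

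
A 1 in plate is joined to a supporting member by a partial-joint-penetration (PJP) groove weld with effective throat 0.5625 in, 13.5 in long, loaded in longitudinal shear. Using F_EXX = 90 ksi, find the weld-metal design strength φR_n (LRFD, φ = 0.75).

Effective throat (given) t_e = 0.5625 in.
A_we = 0.5625 × 13.5 = 7.594 in².
F_nw = 0.6 F_EXX = 54 ksi.
φR_n = 0.75 × 54 × 7.594 = 307.5 kips.

φR_n ≈ 308 kips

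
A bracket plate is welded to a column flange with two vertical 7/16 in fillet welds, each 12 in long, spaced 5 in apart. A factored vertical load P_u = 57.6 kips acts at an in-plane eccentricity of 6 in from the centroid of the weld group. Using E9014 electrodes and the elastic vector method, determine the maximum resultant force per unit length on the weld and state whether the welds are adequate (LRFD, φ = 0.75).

E90XX → F_EXX = 90 ksi.
Total weld length L_w = 24 in. Treat welds as unit-width lines.
Polar moment about centroid: J = 2[d³/12 + d(b/2)²] = 2[12³/12 + 12×2.5²] = 438 in³.
Direct shear f_v = P/L_w = 57.6 / 24 = 2.4 kip/in (vertical).
Torsion M = P·e = 57.6 × 6 = 345.6 kip·in.
Critical point at (x, y) = (2.5, 6) from centroid. f_tx = M·y/J = 4.734 kip/in; f_ty = M·x/J = 1.973 kip/in.
Resultant f_max = √[f_tx² + (f_v + f_ty)²] = √[4.734² + (2.4 + 1.973)²] = 6.445 kip/in.
Capacity per unit length: φr_n = 0.75 × 0.6 × 90 × (0.707 × 0.4375) = 12.53 kip/in.
6.445 ≤ 12.53 → adequate.

f_max ≈ 6.44 kip/in; adequate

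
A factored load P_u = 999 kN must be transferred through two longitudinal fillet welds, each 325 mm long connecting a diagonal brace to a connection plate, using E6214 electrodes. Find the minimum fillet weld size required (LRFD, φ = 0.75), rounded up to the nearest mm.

w = 8 mm

E62XX → F_EXX = 620 MPa.
Total weld length L = 650 mm.
Required throat t_e = P_u / (φ × 0.6 F_EXX × L) = 999 / (0.75 × 0.6 × 620 × 650 × 10⁻³) = 5.509 mm.
Required leg w = t_e / 0.707 = 7.792 mm → use 8 mm.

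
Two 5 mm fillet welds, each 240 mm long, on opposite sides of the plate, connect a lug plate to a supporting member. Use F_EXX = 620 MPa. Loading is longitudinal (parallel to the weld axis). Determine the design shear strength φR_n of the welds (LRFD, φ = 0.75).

φR_n ≈ 473 kN

Effective throat t_e = 0.707 × 5 = 3.535 mm.
Total length L = 480 mm; A_we = 3.535 × 480 = 1697 mm².
F_nw = 0.6 F_EXX = 0.6 × 620 = 372 MPa.
φR_n = 0.75 × 372 × 1697 × 10⁻³ = 473.4 kN.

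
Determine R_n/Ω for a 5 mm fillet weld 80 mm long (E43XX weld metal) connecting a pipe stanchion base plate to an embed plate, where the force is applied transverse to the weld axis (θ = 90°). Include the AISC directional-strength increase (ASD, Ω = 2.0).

R_n/Ω ≈ 54.7 kN

E43XX → F_EXX = 430 MPa.
t_e = 0.707 × 5 = 3.535 mm; A_we = 3.535 × 80 = 282.8 mm².
Directional factor: 1.0 + 0.5 sin^1.5(90°) = 1.5.
F_nw = 0.6 × 430 × 1.5 = 387 MPa.
R_n/Ω = (387 × 282.8) / 2.0 × 10⁻³ = 54.72 kN.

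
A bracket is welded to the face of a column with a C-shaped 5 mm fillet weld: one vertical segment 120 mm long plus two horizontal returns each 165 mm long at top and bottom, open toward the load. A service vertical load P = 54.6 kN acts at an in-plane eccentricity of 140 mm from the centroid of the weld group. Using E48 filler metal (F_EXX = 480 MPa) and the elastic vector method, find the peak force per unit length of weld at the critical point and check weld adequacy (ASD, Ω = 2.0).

f_max ≈ 453 N/mm; adequate

Total weld length L_w = 450 mm. Treat welds as unit-width lines.
Centroid: x̄ = 2×165×82.5 / 450 = 60.5 mm from the vertical weld.
Polar moment about centroid: J = I_x + I_y = [120³/12 + 2×165×60²] + [120×60.5² + 2(165³/12 + 165×22²)] = 2680000 mm³.
Direct shear f_v = P/L_w = 54.6×10³ / 450 = 121.3 N/mm (vertical).
Torsion M = P·e = 54.6×10³ × 140 = 7644000 N·mm.
Critical point at (x, y) = (104.5, 60) from centroid. f_tx = M·y/J = 171.2 N/mm; f_ty = M·x/J = 298.1 N/mm.
Resultant f_max = √[f_tx² + (f_v + f_ty)²] = √[171.2² + (121.3 + 298.1)²] = 453 N/mm.
Capacity per unit length: r_n/Ω = (1/2.0) × 0.6 × 480 × (0.707 × 5) = 509 N/mm.
453 ≤ 509 → adequate.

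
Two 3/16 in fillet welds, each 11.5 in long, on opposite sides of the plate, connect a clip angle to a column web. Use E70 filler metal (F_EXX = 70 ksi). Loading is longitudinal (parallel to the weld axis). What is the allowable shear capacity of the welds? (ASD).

Effective throat t_e = 0.707 × 0.1875 = 0.1326 in.
Total length L = 23 in; A_we = 0.1326 × 23 = 3.049 in².
F_nw = 0.6 F_EXX = 0.6 × 70 = 42 ksi.
R_n = 42 × 3.049 = 128.1 kip; R_n/Ω = 128.1/2.0 = 64.03 kip.

R_n/Ω ≈ 64 kip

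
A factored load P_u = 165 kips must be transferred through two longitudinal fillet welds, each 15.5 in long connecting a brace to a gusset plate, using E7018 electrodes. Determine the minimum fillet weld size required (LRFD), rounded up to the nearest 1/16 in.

w = 1/4 in

E70XX → F_EXX = 70 ksi.
Total weld length L = 31 in.
Required throat t_e = P_u / (φ × 0.6 F_EXX × L) = 165 / (0.75 × 0.6 × 70 × 31) = 0.169 in.
Required leg w = t_e / 0.707 = 0.239 in → use 1/4 in.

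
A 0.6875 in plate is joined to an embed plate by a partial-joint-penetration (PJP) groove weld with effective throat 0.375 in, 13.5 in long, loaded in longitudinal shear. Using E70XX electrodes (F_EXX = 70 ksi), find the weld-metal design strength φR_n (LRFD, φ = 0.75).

Effective throat (given) t_e = 0.375 in.
A_we = 0.375 × 13.5 = 5.062 in².
F_nw = 0.6 F_EXX = 42 ksi.
φR_n = 0.75 × 42 × 5.062 = 159.5 kip.

φR_n ≈ 159 kip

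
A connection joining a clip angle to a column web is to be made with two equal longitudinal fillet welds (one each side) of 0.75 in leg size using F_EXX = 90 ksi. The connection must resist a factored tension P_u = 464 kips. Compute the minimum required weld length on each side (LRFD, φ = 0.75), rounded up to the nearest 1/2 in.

L = 11 in on each side

Throat t_e = 0.707 × 0.75 = 0.5302 in.
φr_n = 0.75 × 0.6 × 90 × 0.5302 = 21.48 kips/in.
L_req = P_u / φr_n = 464 / 21.48 = 21.61 in total.
Per side: 21.61 / 2 = 10.8 in.
Round up → use L = 11 in on each side.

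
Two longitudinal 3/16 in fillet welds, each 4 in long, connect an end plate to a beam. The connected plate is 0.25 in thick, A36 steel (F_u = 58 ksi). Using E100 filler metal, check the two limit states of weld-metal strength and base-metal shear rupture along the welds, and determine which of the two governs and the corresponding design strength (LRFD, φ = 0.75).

E100XX → F_EXX = 100 ksi.
t_e = 0.707 × 0.1875 = 0.1326 in; L = 8 in.
Weld metal: φR_n = 0.75 × 0.6 × 100 × 0.1326 × 8 = 47.72 kips.
Base metal (shear rupture): φR_n = 0.75 × 0.6 × 58 × 0.25 × 8 = 52.2 kips.
Governing: weld metal.

φR_n ≈ 47.7 kips (weld metal governs)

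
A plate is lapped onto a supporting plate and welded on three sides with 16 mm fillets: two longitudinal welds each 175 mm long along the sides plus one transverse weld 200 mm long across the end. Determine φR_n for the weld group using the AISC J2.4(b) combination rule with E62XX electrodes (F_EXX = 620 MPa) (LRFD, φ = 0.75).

t_e = 0.707 × 16 = 11.31 mm.
R_nwl = 0.6 × 620 × 11.31 × 350 × 10⁻³ = 1473 kN (longitudinal, 2 welds).
R_nwt = 0.6 × 620 × 11.31 × 200 × 10⁻³ = 841.6 kN (transverse, base value).
(i) R_nwl + R_nwt = 2314 kN; (ii) 0.85 R_nwl + 1.5 R_nwt = 2514 kN.
R_n = max = 2514 kN [governs: (ii)]; φR_n = 1886 kN.

φR_n ≈ 1890 kN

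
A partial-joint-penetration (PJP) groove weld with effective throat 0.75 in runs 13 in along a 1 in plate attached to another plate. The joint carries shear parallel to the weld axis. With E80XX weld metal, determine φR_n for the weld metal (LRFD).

E80XX → F_EXX = 80 ksi.
Effective throat (given) t_e = 0.75 in.
A_we = 0.75 × 13 = 9.75 in².
F_nw = 0.6 F_EXX = 48 ksi.
φR_n = 0.75 × 48 × 9.75 = 351 kip.

φR_n ≈ 351 kip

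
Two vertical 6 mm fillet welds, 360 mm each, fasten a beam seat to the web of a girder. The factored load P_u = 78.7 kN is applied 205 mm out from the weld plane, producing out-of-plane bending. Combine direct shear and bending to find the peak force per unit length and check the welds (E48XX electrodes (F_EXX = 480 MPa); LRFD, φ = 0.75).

L_w = 2 × 360 = 720 mm; section modulus (unit throat) S = 2 × L²/6 = 43200 mm².
Direct shear f_v = P/L_w = 78.7×10³/720 = 109.3 N/mm.
Moment M = P × e = 78.7×10³ × 205 = 16134000 N·mm; bending f_b = M/S = 373.5 N/mm.
f_max = √(f_v² + f_b²) = √(109.3² + 373.5²) = 389.1 N/mm.
φr_n = 0.75 × 0.6 × 480 × (0.707 × 6) = 916.3 N/mm → adequate.

f_max ≈ 389 N/mm; adequate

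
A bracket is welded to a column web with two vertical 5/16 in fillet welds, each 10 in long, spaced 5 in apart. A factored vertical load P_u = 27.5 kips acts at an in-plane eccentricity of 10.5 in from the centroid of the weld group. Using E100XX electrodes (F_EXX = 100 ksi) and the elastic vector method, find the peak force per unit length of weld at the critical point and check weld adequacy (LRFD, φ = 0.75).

f_max ≈ 6.27 kip/in; adequate

Total weld length L_w = 20 in. Treat welds as unit-width lines.
Polar moment about centroid: J = 2[d³/12 + d(b/2)²] = 2[10³/12 + 10×2.5²] = 291.7 in³.
Direct shear f_v = P/L_w = 27.5 / 20 = 1.375 kip/in (vertical).
Torsion M = P·e = 27.5 × 10.5 = 288.75 kip·in.
Critical point at (x, y) = (2.5, 5) from centroid. f_tx = M·y/J = 4.95 kip/in; f_ty = M·x/J = 2.475 kip/in.
Resultant f_max = √[f_tx² + (f_v + f_ty)²] = √[4.95² + (1.375 + 2.475)²] = 6.271 kip/in.
Capacity per unit length: φr_n = 0.75 × 0.6 × 100 × (0.707 × 0.3125) = 9.942 kip/in.
6.271 ≤ 9.942 → adequate.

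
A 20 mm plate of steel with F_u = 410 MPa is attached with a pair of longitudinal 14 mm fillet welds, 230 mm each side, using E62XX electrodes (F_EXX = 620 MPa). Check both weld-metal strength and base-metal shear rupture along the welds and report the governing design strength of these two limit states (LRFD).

φR_n ≈ 1270 kN (weld metal governs)

t_e = 0.707 × 14 = 9.898 mm; L = 460 mm.
Weld metal: φR_n = 0.75 × 0.6 × 620 × 9.898 × 460 × 10⁻³ = 1270 kN.
Base metal (shear rupture): φR_n = 0.75 × 0.6 × 410 × 20 × 460 × 10⁻³ = 1697 kN.
Governing: weld metal.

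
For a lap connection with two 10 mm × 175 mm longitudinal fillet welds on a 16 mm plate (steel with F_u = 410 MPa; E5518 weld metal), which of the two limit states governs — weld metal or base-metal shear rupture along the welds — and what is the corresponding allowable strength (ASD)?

R_n/Ω ≈ 408 kN (weld metal governs)

E55XX → F_EXX = 550 MPa.
t_e = 0.707 × 10 = 7.07 mm; L = 350 mm.
Weld metal: R_n/Ω = (1/2.0) × 0.6 × 550 × 7.07 × 350 × 10⁻³ = 408.3 kN.
Base metal (shear rupture): R_n/Ω = (1/2.0) × 0.6 × 410 × 16 × 350 × 10⁻³ = 688.8 kN.
Governing: weld metal.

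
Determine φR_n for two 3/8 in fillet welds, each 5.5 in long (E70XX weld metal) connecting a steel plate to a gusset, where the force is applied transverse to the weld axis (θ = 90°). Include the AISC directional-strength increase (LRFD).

E70XX → F_EXX = 70 ksi.
t_e = 0.707 × 0.375 = 0.2651 in; A_we = 0.2651 × 11 = 2.916 in².
Directional factor: 1.0 + 0.5 sin^1.5(90°) = 1.5.
F_nw = 0.6 × 70 × 1.5 = 63 ksi.
φR_n = 0.75 × 63 × 2.916 = 137.8 kip.

φR_n ≈ 138 kip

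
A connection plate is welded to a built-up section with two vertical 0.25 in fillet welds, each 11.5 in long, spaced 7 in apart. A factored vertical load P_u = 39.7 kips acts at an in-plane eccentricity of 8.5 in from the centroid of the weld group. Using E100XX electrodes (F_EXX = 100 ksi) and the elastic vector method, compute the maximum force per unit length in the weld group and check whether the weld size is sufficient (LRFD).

Total weld length L_w = 23 in. Treat welds as unit-width lines.
Polar moment about centroid: J = 2[d³/12 + d(b/2)²] = 2[11.5³/12 + 11.5×3.5²] = 535.2 in³.
Direct shear f_v = P/L_w = 39.7 / 23 = 1.726 kip/in (vertical).
Torsion M = P·e = 39.7 × 8.5 = 337.45 kip·in.
Critical point at (x, y) = (3.5, 5.75) from centroid. f_tx = M·y/J = 3.625 kip/in; f_ty = M·x/J = 2.207 kip/in.
Resultant f_max = √[f_tx² + (f_v + f_ty)²] = √[3.625² + (1.726 + 2.207)²] = 5.349 kip/in.
Capacity per unit length: φr_n = 0.75 × 0.6 × 100 × (0.707 × 0.25) = 7.954 kip/in.
5.349 ≤ 7.954 → adequate.

f_max ≈ 5.35 kip/in; adequate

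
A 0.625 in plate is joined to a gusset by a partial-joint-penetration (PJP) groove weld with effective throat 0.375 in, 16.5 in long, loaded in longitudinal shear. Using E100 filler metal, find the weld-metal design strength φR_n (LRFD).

φR_n ≈ 278 kips

E100XX → F_EXX = 100 ksi.
Effective throat (given) t_e = 0.375 in.
A_we = 0.375 × 16.5 = 6.188 in².
F_nw = 0.6 F_EXX = 60 ksi.
φR_n = 0.75 × 60 × 6.188 = 278.4 kips.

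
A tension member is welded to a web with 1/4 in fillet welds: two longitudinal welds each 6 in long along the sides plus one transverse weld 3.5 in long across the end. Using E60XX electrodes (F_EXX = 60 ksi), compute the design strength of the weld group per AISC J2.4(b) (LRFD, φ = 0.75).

t_e = 0.707 × 0.25 = 0.1767 in.
R_nwl = 0.6 × 60 × 0.1767 × 12 = 76.36 kips (longitudinal, 2 welds).
R_nwt = 0.6 × 60 × 0.1767 × 3.5 = 22.27 kips (transverse, base value).
(i) R_nwl + R_nwt = 98.63 kips; (ii) 0.85 R_nwl + 1.5 R_nwt = 98.31 kips.
R_n = max = 98.63 kips [governs: (i)]; φR_n = 73.97 kips.

φR_n ≈ 74 kips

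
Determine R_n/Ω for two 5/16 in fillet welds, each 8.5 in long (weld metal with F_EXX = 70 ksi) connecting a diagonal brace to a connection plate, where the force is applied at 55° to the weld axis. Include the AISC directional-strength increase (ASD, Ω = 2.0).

R_n/Ω ≈ 108 kip

t_e = 0.707 × 0.3125 = 0.2209 in; A_we = 0.2209 × 17 = 3.756 in².
Directional factor: 1.0 + 0.5 sin^1.5(55°) = 1.371.
F_nw = 0.6 × 70 × 1.371 = 57.57 ksi.
R_n/Ω = (57.57 × 3.756) / 2.0 = 108.1 kip.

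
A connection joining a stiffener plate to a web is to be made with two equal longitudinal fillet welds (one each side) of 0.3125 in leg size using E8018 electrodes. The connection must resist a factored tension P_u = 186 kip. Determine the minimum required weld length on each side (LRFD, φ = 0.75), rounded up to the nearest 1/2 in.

E80XX → F_EXX = 80 ksi.
Throat t_e = 0.707 × 0.3125 = 0.2209 in.
φr_n = 0.75 × 0.6 × 80 × 0.2209 = 7.954 kip/in.
L_req = P_u / φr_n = 186 / 7.954 = 23.39 in total.
Per side: 23.39 / 2 = 11.69 in.
Round up → use L = 12 in on each side.

L = 12 in on each side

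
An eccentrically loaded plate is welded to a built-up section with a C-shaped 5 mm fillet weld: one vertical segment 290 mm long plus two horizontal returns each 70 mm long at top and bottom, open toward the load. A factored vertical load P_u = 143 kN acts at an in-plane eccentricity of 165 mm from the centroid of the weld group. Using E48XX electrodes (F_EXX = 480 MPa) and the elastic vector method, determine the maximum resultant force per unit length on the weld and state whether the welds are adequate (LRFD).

Total weld length L_w = 430 mm. Treat welds as unit-width lines.
Centroid: x̄ = 2×70×35 / 430 = 11.4 mm from the vertical weld.
Polar moment about centroid: J = I_x + I_y = [290³/12 + 2×70×145²] + [290×11.4² + 2(70³/12 + 70×23.6²)] = 5149000 mm³.
Direct shear f_v = P/L_w = 143×10³ / 430 = 332.6 N/mm (vertical).
Torsion M = P·e = 143×10³ × 165 = 23595000 N·mm.
Critical point at (x, y) = (58.6, 145) from centroid. f_tx = M·y/J = 664.5 N/mm; f_ty = M·x/J = 268.6 N/mm.
Resultant f_max = √[f_tx² + (f_v + f_ty)²] = √[664.5² + (332.6 + 268.6)²] = 896 N/mm.
Capacity per unit length: φr_n = 0.75 × 0.6 × 480 × (0.707 × 5) = 763.6 N/mm.
896 > 763.6 → NOT adequate.

f_max ≈ 896 N/mm; NOT adequate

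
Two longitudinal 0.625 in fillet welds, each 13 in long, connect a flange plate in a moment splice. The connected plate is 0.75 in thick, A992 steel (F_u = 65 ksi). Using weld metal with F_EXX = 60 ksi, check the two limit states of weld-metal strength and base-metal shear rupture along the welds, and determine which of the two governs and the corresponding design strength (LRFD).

φR_n ≈ 310 kip (weld metal governs)

t_e = 0.707 × 0.625 = 0.4419 in; L = 26 in.
Weld metal: φR_n = 0.75 × 0.6 × 60 × 0.4419 × 26 = 310.2 kip.
Base metal (shear rupture): φR_n = 0.75 × 0.6 × 65 × 0.75 × 26 = 570.4 kip.
Governing: weld metal.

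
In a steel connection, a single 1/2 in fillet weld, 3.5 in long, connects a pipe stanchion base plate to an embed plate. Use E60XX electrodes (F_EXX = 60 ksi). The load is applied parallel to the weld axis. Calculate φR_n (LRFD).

Effective throat t_e = 0.707 × 0.5 = 0.3535 in.
Total length L = 3.5 in; A_we = 0.3535 × 3.5 = 1.237 in².
F_nw = 0.6 F_EXX = 0.6 × 60 = 36 ksi.
φR_n = 0.75 × 36 × 1.237 = 33.41 kips.

φR_n ≈ 33.4 kips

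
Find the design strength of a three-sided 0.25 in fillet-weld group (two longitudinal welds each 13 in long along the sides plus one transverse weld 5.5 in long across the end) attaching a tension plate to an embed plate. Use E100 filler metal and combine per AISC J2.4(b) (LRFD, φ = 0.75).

φR_n ≈ 251 kips

E100XX → F_EXX = 100 ksi.
t_e = 0.707 × 0.25 = 0.1767 in.
R_nwl = 0.6 × 100 × 0.1767 × 26 = 275.7 kips (longitudinal, 2 welds).
R_nwt = 0.6 × 100 × 0.1767 × 5.5 = 58.33 kips (transverse, base value).
(i) R_nwl + R_nwt = 334.1 kips; (ii) 0.85 R_nwl + 1.5 R_nwt = 321.9 kips.
R_n = max = 334.1 kips [governs: (i)]; φR_n = 250.5 kips.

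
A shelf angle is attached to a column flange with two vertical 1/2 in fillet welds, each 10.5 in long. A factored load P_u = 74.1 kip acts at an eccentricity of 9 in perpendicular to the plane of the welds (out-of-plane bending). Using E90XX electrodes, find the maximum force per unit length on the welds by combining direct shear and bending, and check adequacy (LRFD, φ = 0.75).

E90XX → F_EXX = 90 ksi.
L_w = 2 × 10.5 = 21 in; section modulus (unit throat) S = 2 × L²/6 = 36.75 in².
Direct shear f_v = P/L_w = 74.1/21 = 3.529 kip/in.
Moment M = P × e = 74.1 × 9 = 666.9 kip·in; bending f_b = M/S = 18.15 kip/in.
f_max = √(f_v² + f_b²) = √(3.529² + 18.15²) = 18.49 kip/in.
φr_n = 0.75 × 0.6 × 90 × (0.707 × 0.5) = 14.32 kip/in → NOT adequate.

f_max ≈ 18.5 kip/in; NOT adequate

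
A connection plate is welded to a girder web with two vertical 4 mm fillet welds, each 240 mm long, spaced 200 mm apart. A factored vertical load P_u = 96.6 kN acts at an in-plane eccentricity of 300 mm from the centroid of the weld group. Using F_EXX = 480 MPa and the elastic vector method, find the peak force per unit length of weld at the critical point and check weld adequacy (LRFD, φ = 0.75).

f_max ≈ 782 N/mm; NOT adequate

Total weld length L_w = 480 mm. Treat welds as unit-width lines.
Polar moment about centroid: J = 2[d³/12 + d(b/2)²] = 2[240³/12 + 240×100²] = 7104000 mm³.
Direct shear f_v = P/L_w = 96.6×10³ / 480 = 201.2 N/mm (vertical).
Torsion M = P·e = 96.6×10³ × 300 = 28980000 N·mm.
Critical point at (x, y) = (100, 120) from centroid. f_tx = M·y/J = 489.5 N/mm; f_ty = M·x/J = 407.9 N/mm.
Resultant f_max = √[f_tx² + (f_v + f_ty)²] = √[489.5² + (201.2 + 407.9)²] = 781.5 N/mm.
Capacity per unit length: φr_n = 0.75 × 0.6 × 480 × (0.707 × 4) = 610.8 N/mm.
781.5 > 610.8 → NOT adequate.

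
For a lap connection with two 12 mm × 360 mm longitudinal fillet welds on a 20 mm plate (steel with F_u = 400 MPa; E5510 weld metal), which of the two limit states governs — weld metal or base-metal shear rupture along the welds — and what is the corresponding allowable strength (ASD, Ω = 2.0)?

E55XX → F_EXX = 550 MPa.
t_e = 0.707 × 12 = 8.484 mm; L = 720 mm.
Weld metal: R_n/Ω = (1/2.0) × 0.6 × 550 × 8.484 × 720 × 10⁻³ = 1008 kN.
Base metal (shear rupture): R_n/Ω = (1/2.0) × 0.6 × 400 × 20 × 720 × 10⁻³ = 1728 kN.
Governing: weld metal.

R_n/Ω ≈ 1010 kN (weld metal governs)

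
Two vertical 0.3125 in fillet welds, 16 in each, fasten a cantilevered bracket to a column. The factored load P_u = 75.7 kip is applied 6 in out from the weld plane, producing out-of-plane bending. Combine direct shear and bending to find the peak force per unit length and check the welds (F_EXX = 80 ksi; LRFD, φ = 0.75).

f_max ≈ 5.82 kip/in; adequate

L_w = 2 × 16 = 32 in; section modulus (unit throat) S = 2 × L²/6 = 85.33 in².
Direct shear f_v = P/L_w = 75.7/32 = 2.366 kip/in.
Moment M = P × e = 75.7 × 6 = 454.2 kip·in; bending f_b = M/S = 5.323 kip/in.
f_max = √(f_v² + f_b²) = √(2.366² + 5.323²) = 5.825 kip/in.
φr_n = 0.75 × 0.6 × 80 × (0.707 × 0.3125) = 7.954 kip/in → adequate.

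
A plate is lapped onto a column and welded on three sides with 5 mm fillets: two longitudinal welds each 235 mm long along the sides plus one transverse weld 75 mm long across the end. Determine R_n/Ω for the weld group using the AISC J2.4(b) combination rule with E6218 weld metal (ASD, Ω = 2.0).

E62XX → F_EXX = 620 MPa.
t_e = 0.707 × 5 = 3.535 mm.
R_nwl = 0.6 × 620 × 3.535 × 470 × 10⁻³ = 618.1 kN (longitudinal, 2 welds).
R_nwt = 0.6 × 620 × 3.535 × 75 × 10⁻³ = 98.63 kN (transverse, base value).
(i) R_nwl + R_nwt = 716.7 kN; (ii) 0.85 R_nwl + 1.5 R_nwt = 673.3 kN.
R_n = max = 716.7 kN [governs: (i)]; R_n/Ω = 358.3 kN.

R_n/Ω ≈ 358 kN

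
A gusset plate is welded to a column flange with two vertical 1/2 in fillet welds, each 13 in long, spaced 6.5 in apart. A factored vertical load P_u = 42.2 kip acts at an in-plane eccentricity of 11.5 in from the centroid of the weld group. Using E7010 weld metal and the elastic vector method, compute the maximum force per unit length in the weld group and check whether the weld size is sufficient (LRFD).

E70XX → F_EXX = 70 ksi.
Total weld length L_w = 26 in. Treat welds as unit-width lines.
Polar moment about centroid: J = 2[d³/12 + d(b/2)²] = 2[13³/12 + 13×3.25²] = 640.8 in³.
Direct shear f_v = P/L_w = 42.2 / 26 = 1.623 kip/in (vertical).
Torsion M = P·e = 42.2 × 11.5 = 485.3 kip·in.
Critical point at (x, y) = (3.25, 6.5) from centroid. f_tx = M·y/J = 4.923 kip/in; f_ty = M·x/J = 2.461 kip/in.
Resultant f_max = √[f_tx² + (f_v + f_ty)²] = √[4.923² + (1.623 + 2.461)²] = 6.397 kip/in.
Capacity per unit length: φr_n = 0.75 × 0.6 × 70 × (0.707 × 0.5) = 11.14 kip/in.
6.397 ≤ 11.14 → adequate.

f_max ≈ 6.4 kip/in; adequate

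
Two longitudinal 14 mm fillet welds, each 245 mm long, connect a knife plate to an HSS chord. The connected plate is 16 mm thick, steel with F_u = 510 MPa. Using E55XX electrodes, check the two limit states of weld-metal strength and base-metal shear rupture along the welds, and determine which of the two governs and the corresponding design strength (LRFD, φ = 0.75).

E55XX → F_EXX = 550 MPa.
t_e = 0.707 × 14 = 9.898 mm; L = 490 mm.
Weld metal: φR_n = 0.75 × 0.6 × 550 × 9.898 × 490 × 10⁻³ = 1200 kN.
Base metal (shear rupture): φR_n = 0.75 × 0.6 × 510 × 16 × 490 × 10⁻³ = 1799 kN.
Governing: weld metal.

φR_n ≈ 1200 kN (weld metal governs)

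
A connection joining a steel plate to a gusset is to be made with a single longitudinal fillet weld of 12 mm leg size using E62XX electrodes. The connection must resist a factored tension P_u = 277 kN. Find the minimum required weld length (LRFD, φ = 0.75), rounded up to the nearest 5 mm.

E62XX → F_EXX = 620 MPa.
Throat t_e = 0.707 × 12 = 8.484 mm.
φr_n = 0.75 × 0.6 × 620 × 8.484 × 10⁻³ = 2.367 kN/mm.
L_req = P_u / φr_n = 277 / 2.367 = 117 mm total.
Round up → use L = 120 mm.

L = 120 mm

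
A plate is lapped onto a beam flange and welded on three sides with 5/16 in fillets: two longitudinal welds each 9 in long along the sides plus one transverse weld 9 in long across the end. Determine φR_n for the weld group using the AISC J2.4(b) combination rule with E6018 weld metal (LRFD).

E60XX → F_EXX = 60 ksi.
t_e = 0.707 × 0.3125 = 0.2209 in.
R_nwl = 0.6 × 60 × 0.2209 × 18 = 143.2 kip (longitudinal, 2 welds).
R_nwt = 0.6 × 60 × 0.2209 × 9 = 71.58 kip (transverse, base value).
(i) R_nwl + R_nwt = 214.8 kip; (ii) 0.85 R_nwl + 1.5 R_nwt = 229.1 kip.
R_n = max = 229.1 kip [governs: (ii)]; φR_n = 171.8 kip.

φR_n ≈ 172 kip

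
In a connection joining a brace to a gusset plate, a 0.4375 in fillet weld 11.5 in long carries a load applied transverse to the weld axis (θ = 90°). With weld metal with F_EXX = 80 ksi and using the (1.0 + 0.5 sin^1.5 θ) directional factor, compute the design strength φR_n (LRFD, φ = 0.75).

t_e = 0.707 × 0.4375 = 0.3093 in; A_we = 0.3093 × 11.5 = 3.557 in².
Directional factor: 1.0 + 0.5 sin^1.5(90°) = 1.5.
F_nw = 0.6 × 80 × 1.5 = 72 ksi.
φR_n = 0.75 × 72 × 3.557 = 192.1 kips.

φR_n ≈ 192 kips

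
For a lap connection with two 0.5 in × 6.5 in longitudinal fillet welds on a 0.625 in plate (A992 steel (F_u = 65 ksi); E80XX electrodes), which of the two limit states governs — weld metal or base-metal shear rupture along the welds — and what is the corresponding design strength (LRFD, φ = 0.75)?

φR_n ≈ 165 kip (weld metal governs)

E80XX → F_EXX = 80 ksi.
t_e = 0.707 × 0.5 = 0.3535 in; L = 13 in.
Weld metal: φR_n = 0.75 × 0.6 × 80 × 0.3535 × 13 = 165.4 kip.
Base metal (shear rupture): φR_n = 0.75 × 0.6 × 65 × 0.625 × 13 = 237.7 kip.
Governing: weld metal.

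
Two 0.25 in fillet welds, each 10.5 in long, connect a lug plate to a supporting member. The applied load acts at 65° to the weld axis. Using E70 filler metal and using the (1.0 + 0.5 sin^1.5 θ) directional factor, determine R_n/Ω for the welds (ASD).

R_n/Ω ≈ 112 kips

E70XX → F_EXX = 70 ksi.
t_e = 0.707 × 0.25 = 0.1767 in; A_we = 0.1767 × 21 = 3.712 in².
Directional factor: 1.0 + 0.5 sin^1.5(65°) = 1.431.
F_nw = 0.6 × 70 × 1.431 = 60.12 ksi.
R_n/Ω = (60.12 × 3.712) / 2.0 = 111.6 kips.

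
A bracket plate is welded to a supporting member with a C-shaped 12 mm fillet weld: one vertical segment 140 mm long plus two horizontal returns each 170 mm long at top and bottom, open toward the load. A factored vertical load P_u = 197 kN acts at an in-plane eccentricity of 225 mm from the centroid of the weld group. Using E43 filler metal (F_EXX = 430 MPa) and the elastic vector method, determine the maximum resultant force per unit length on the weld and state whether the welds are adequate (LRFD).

f_max ≈ 2040 N/mm; NOT adequate

Total weld length L_w = 480 mm. Treat welds as unit-width lines.
Centroid: x̄ = 2×170×85 / 480 = 60.21 mm from the vertical weld.
Polar moment about centroid: J = I_x + I_y = [140³/12 + 2×170×70²] + [140×60.21² + 2(170³/12 + 170×24.79²)] = 3430000 mm³.
Direct shear f_v = P/L_w = 197×10³ / 480 = 410.4 N/mm (vertical).
Torsion M = P·e = 197×10³ × 225 = 44325000 N·mm.
Critical point at (x, y) = (109.8, 70) from centroid. f_tx = M·y/J = 904.6 N/mm; f_ty = M·x/J = 1419 N/mm.
Resultant f_max = √[f_tx² + (f_v + f_ty)²] = √[904.6² + (410.4 + 1419)²] = 2041 N/mm.
Capacity per unit length: φr_n = 0.75 × 0.6 × 430 × (0.707 × 12) = 1642 N/mm.
2041 > 1642 → NOT adequate.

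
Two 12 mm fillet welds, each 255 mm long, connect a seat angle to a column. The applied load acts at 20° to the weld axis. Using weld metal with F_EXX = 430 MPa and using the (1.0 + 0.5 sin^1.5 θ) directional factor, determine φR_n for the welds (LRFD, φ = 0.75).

t_e = 0.707 × 12 = 8.484 mm; A_we = 8.484 × 510 = 4327 mm².
Directional factor: 1.0 + 0.5 sin^1.5(20°) = 1.1.
F_nw = 0.6 × 430 × 1.1 = 283.8 MPa.
φR_n = 0.75 × 283.8 × 4327 × 10⁻³ = 921 kN.

φR_n ≈ 921 kN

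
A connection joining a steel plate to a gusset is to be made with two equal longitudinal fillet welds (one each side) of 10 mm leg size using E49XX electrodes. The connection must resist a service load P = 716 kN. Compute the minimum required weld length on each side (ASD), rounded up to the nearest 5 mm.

L = 345 mm on each side

E49XX → F_EXX = 490 MPa.
Throat t_e = 0.707 × 10 = 7.07 mm.
r_n/Ω = (0.6 × 490 × 7.07) / 2.0 = 1039 N/mm = 1.039 kN/mm.
L_req = P / (r_n/Ω) = 716 / 1.039 = 688.9 mm total.
Per side: 688.9 / 2 = 344.5 mm.
Round up → use L = 345 mm on each side.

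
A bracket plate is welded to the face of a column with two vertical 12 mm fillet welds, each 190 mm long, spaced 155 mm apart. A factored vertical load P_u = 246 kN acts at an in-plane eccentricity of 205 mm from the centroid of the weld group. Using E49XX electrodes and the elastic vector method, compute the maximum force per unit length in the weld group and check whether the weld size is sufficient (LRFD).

E49XX → F_EXX = 490 MPa.
Total weld length L_w = 380 mm. Treat welds as unit-width lines.
Polar moment about centroid: J = 2[d³/12 + d(b/2)²] = 2[190³/12 + 190×77.5²] = 3426000 mm³.
Direct shear f_v = P/L_w = 246×10³ / 380 = 647.4 N/mm (vertical).
Torsion M = P·e = 246×10³ × 205 = 50430000 N·mm.
Critical point at (x, y) = (77.5, 95) from centroid. f_tx = M·y/J = 1399 N/mm; f_ty = M·x/J = 1141 N/mm.
Resultant f_max = √[f_tx² + (f_v + f_ty)²] = √[1399² + (647.4 + 1141)²] = 2270 N/mm.
Capacity per unit length: φr_n = 0.75 × 0.6 × 490 × (0.707 × 12) = 1871 N/mm.
2270 > 1871 → NOT adequate.

f_max ≈ 2270 N/mm; NOT adequate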